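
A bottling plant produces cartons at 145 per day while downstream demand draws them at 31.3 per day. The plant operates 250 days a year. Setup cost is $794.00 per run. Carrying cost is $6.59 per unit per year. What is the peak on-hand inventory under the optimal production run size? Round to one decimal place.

I_max ≈ 1,216.0 cartons

Annual demand D = 31.3 × 250 = 7,825.
Production build-up factor (1 − d/p) = 1 − 31.3/145 = 0.7841.
Q* = √(2DS / (H(1 − d/p))) = √(2 × 7,825 × 794 / (6.59 × 0.7841)).
= √(12,426,100 / 5.1675) ≈ 1550.702.
Maximum inventory = Q*(1 − d/p) = 1550.702 × 0.7841 ≈ 1215.965.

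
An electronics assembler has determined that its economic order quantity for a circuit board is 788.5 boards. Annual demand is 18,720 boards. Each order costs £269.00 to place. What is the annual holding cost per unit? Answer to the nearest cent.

H ≈ £16.20

Squaring Q* = √(2DS/H) gives Q*² = 2DS/H.
From Q* = √(2DS/H): H = 2DS / Q*² = 2 × 18,720 × 269 / 788.5² = 16.1989.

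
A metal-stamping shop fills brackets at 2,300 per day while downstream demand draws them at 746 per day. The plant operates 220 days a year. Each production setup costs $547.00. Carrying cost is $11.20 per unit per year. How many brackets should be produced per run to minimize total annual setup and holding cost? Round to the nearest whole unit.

Q* ≈ 4,871 brackets

Annual demand D = 746 × 220 = 164,120.
Production build-up factor (1 − d/p) = 1 − 746/2,300 = 0.6757.
Q* = √(2DS / (H(1 − d/p))) = √(2 × 164,120 × 547 / (11.2 × 0.6757)).
= √(179,547,280 / 7.5673) ≈ 4871.008.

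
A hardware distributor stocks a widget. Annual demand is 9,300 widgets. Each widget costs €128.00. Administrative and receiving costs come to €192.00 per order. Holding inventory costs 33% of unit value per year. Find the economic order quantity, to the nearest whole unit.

Holding cost H = 0.33 × €128.00 = €42.2400 per unit per year.
EOQ = √(2DS / H) = √(2 × 9,300 × 192 / 42.24).
= √(3,571,200 / 42.24) = √84,545.4545 ≈ 290.767.

Q* ≈ 291 widgets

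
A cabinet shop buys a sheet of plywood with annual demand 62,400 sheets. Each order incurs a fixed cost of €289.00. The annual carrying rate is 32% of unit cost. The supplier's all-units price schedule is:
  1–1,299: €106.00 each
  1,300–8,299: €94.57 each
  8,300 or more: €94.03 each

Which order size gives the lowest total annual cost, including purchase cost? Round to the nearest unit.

Q* ≈ 1,300 sheets

Holding cost per unit per year at price C is H = 0.32·C.
Candidates are each tier's EOQ (if it falls in that tier) and each price-break quantity.
EOQ at €106.00 = 1031.2 (feasible in tier 1): TC = 62,400×€106.00 + (62,400/1031.2)×289 + (1031.2/2)×0.32×€106.00 = €6,649,377.13.
EOQ at €94.57 = 1091.7 < 1300, so use break Q=1300: TC = 62,400×€94.57 + (62,400/1300.0)×289 + (1300.0/2)×0.32×€94.57 = €5,934,710.56.
EOQ at €94.03 = 1094.8 < 8300, so use break Q=8300: TC = 62,400×€94.03 + (62,400/8300.0)×289 + (8300.0/2)×0.32×€94.03 = €5,994,516.56.
Lowest total cost is €5,934,710.56 at Q = 1300.0.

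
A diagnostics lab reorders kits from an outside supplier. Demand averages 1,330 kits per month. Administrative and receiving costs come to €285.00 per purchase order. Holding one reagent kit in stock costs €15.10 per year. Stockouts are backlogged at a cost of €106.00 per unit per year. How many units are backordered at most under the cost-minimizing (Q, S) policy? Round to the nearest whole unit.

S* ≈ 103 kits

Annual demand D = 1,330 × 12 = 15,960.
With planned backorders, Q* = √(2DS/H) · √((H+B)/B).
√(2DS/H) = √(2 × 15,960 × 285 / 15.1) = 776.185.
√((H+B)/B) = √((15.1+106)/106) = 1.0689.
Q* ≈ 829.630.
S* = Q* · H/(H+B) = 829.630 × 15.1/121.1 ≈ 103.447.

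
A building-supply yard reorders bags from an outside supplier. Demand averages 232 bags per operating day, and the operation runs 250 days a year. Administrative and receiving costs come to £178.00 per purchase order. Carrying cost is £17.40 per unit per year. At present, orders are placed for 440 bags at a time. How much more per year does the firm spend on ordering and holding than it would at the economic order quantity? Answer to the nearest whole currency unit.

Extra cost ≈ £8,337 per year

Annual demand D = 232 × 250 = 58,000.
EOQ = √(2DS/H) = √(2 × 58,000 × 178 / 17.4) ≈ 1089.34.
Cost at Q* = (D/Q*)S + (Q*/2)H = √(2DSH) ≈ £18,954.56.
Cost at Q = 440: (58,000/440)×178 + (440/2)×17.4 = £23,463.64 + £3,828.00 = £27,291.64.
Excess = £27,291.64 − £18,954.56 = £8,337.08.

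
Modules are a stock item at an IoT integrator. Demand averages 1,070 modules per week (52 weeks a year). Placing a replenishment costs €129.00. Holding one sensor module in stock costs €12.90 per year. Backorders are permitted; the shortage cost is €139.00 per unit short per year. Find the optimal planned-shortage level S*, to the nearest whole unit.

S* ≈ 94 modules

Annual demand D = 1,070 × 52 = 55,640.
With planned backorders, Q* = √(2DS/H) · √((H+B)/B).
√(2DS/H) = √(2 × 55,640 × 129 / 12.9) = 1054.893.
√((H+B)/B) = √((12.9+139)/139) = 1.0454.
Q* ≈ 1102.758.
S* = Q* · H/(H+B) = 1102.758 × 12.9/151.9 ≈ 93.651.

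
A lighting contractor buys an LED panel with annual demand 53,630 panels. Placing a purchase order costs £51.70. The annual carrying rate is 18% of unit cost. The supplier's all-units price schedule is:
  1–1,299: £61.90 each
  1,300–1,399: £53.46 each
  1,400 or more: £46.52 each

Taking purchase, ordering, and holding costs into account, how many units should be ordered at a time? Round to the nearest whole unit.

Q* ≈ 1,400 panels

Holding cost per unit per year at price C is H = 0.18·C.
Evaluate total cost at each tier's feasible EOQ or, if the EOQ is below the tier, at the tier's minimum quantity.
EOQ at £61.90 = 705.5 (feasible in tier 1): TC = 53,630×£61.90 + (53,630/705.5)×51.7 + (705.5/2)×0.18×£61.90 = £3,327,557.42.
EOQ at £53.46 = 759.1 < 1300, so use break Q=1300: TC = 53,630×£53.46 + (53,630/1300.0)×51.7 + (1300.0/2)×0.18×£53.46 = £2,875,447.44.
EOQ at £46.52 = 813.8 < 1400, so use break Q=1400: TC = 53,630×£46.52 + (53,630/1400.0)×51.7 + (1400.0/2)×0.18×£46.52 = £2,502,709.60.
Lowest total cost is £2,502,709.60 at Q = 1400.0.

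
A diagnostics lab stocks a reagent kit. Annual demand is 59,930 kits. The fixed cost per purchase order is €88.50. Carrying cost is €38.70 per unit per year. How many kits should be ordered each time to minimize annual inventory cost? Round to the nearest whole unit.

Q* ≈ 524 kits

EOQ = √(2DS / H) = √(2 × 59,930 × 88.5 / 38.7).
= √(10,607,610 / 38.7) = √274,098.4496 ≈ 523.544.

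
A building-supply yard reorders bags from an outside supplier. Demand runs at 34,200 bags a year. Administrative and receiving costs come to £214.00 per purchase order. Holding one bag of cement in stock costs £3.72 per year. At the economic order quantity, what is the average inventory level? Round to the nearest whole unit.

Average inventory ≈ 992 bags

The optimal lot size = √(2DS/H) = √(2 × 34,200 × 214 / 3.72) ≈ 1983.64.
Average inventory = Q*/2 ≈ 1983.64 / 2 = 991.821.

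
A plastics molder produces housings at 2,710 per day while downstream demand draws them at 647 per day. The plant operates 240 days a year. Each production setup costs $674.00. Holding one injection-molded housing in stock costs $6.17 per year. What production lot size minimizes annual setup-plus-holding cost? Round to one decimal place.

Q* ≈ 6,675.7 housings

Annual demand D = 647 × 240 = 155,280.
Production build-up factor (1 − d/p) = 1 − 647/2,710 = 0.7613.
Q* = √(2DS / (H(1 − d/p))) = √(2 × 155,280 × 674 / (6.17 × 0.7613)).
= √(209,317,440 / 4.6969) ≈ 6675.675.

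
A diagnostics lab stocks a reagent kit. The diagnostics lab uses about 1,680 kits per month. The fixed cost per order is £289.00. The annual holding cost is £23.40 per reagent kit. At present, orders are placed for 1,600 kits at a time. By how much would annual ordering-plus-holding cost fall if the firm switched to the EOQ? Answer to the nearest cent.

Extra cost ≈ £5,848.74 per year

Annual demand D = 1,680 × 12 = 20,160.
EOQ = √(2DS/H) = √(2 × 20,160 × 289 / 23.4) ≈ 705.67.
Cost at Q* = (D/Q*)S + (Q*/2)H = √(2DSH) ≈ £16,512.66.
Cost at Q = 1,600: (20,160/1,600)×289 + (1,600/2)×23.4 = £3,641.40 + £18,720.00 = £22,361.40.
Excess = £22,361.40 − £16,512.66 = £5,848.74.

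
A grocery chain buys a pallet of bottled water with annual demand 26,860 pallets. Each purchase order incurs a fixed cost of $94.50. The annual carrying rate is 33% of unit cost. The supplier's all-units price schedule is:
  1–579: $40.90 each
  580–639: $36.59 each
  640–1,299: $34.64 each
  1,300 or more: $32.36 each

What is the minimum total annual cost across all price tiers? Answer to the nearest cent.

Holding cost per unit per year at price C is H = 0.33·C.
Candidates are each tier's EOQ (if it falls in that tier) and each price-break quantity.
Tier 1 ($40.90): EOQ = 613.3 exceeds tier's upper bound 579, so this tier is dominated.
Tier 2 ($36.59): EOQ = 648.4 exceeds tier's upper bound 639, so this tier is dominated.
EOQ at $34.64 = 666.4 (feasible in tier 3): TC = 26,860×$34.64 + (26,860/666.4)×94.5 + (666.4/2)×0.33×$34.64 = $938,048.20.
EOQ at $32.36 = 689.5 < 1300, so use break Q=1300: TC = 26,860×$32.36 + (26,860/1300.0)×94.5 + (1300.0/2)×0.33×$32.36 = $878,083.34.
Lowest total cost among the candidates is at Q = 1300.0.

TC* ≈ $878,083.34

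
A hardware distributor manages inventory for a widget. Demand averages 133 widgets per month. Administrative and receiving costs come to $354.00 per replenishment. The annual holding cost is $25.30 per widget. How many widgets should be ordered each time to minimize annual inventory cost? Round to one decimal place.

Annual demand D = 133 × 12 = 1,596.
EOQ = √(2DS / H) = √(2 × 1,596 × 354 / 25.3).
= √(1,129,968 / 25.3) = √44,662.7668 ≈ 211.336.

Q* ≈ 211.3 widgets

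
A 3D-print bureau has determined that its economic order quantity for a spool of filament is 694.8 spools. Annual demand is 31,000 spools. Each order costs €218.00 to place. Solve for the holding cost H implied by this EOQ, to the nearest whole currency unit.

H ≈ €28

The basic EOQ model gives Q* = √(2DS/H); rearrange for the unknown.
From Q* = √(2DS/H): H = 2DS / Q*² = 2 × 31,000 × 218 / 694.8² = 27.9981.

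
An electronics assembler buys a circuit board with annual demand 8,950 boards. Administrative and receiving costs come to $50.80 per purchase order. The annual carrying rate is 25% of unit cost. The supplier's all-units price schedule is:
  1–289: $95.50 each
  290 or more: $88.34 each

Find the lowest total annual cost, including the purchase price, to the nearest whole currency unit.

TC* ≈ $795,413

Holding cost per unit per year at price C is H = 0.25·C.
Candidates are each tier's EOQ (if it falls in that tier) and each price-break quantity.
EOQ at $95.50 = 195.2 (feasible in tier 1): TC = 8,950×$95.50 + (8,950/195.2)×50.8 + (195.2/2)×0.25×$95.50 = $859,384.40.
EOQ at $88.34 = 202.9 < 290, so use break Q=290: TC = 8,950×$88.34 + (8,950/290.0)×50.8 + (290.0/2)×0.25×$88.34 = $795,413.12.
Lowest total cost among the candidates is at Q = 290.0.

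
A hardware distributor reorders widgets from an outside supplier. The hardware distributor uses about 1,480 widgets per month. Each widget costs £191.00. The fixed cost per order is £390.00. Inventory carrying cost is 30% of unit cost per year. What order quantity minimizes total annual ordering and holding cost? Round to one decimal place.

Annual demand D = 1,480 × 12 = 17,760.
Holding cost H = 0.30 × £191.00 = £57.3000 per unit per year.
EOQ = √(2DS / H) = √(2 × 17,760 × 390 / 57.3).
= √(13,852,800 / 57.3) = √241,759.1623 ≈ 491.690.

Q* ≈ 491.7 widgets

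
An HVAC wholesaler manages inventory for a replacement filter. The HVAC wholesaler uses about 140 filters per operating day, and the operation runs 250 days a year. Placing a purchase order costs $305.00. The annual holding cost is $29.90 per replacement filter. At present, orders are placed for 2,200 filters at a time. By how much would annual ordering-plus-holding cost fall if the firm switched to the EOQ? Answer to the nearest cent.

Extra cost ≈ $12,476.39 per year

Annual demand D = 140 × 250 = 35,000.
EOQ = √(2DS/H) = √(2 × 35,000 × 305 / 29.9) ≈ 845.01.
Cost at Q* = (D/Q*)S + (Q*/2)H = √(2DSH) ≈ $25,265.89.
Cost at Q = 2,200: (35,000/2,200)×305 + (2,200/2)×29.9 = $4,852.27 + $32,890.00 = $37,742.27.
Excess = $37,742.27 − $25,265.89 = $12,476.39.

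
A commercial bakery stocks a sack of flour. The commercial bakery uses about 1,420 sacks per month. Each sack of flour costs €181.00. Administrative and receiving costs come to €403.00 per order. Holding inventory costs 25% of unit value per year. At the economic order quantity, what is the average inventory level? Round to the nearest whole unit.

Annual demand D = 1,420 × 12 = 17,040.
Holding cost H = 0.25 × €181.00 = €45.2500 per unit per year.
The optimal lot size = √(2DS/H) = √(2 × 17,040 × 403 / 45.25) ≈ 550.93.
Average inventory = Q*/2 ≈ 550.93 / 2 = 275.463.

Average inventory ≈ 275 sacks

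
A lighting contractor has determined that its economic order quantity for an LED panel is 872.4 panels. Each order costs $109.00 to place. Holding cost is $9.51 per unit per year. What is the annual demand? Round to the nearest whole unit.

D ≈ 33,201 panels per year

The basic EOQ model gives Q* = √(2DS/H); rearrange for the unknown.
From Q* = √(2DS/H): D = Q*²H / (2S) = 872.4² × 9.51 / (2 × 109) = 33201.319.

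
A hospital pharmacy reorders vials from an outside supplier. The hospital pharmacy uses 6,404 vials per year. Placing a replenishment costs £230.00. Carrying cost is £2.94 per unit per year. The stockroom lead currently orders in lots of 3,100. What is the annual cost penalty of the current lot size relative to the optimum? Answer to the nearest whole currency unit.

Extra cost ≈ £2,089 per year

EOQ = √(2DS/H) = √(2 × 6,404 × 230 / 2.94) ≈ 1000.99.
Cost at Q* = (D/Q*)S + (Q*/2)H = √(2DSH) ≈ £2,942.92.
Cost at Q = 3,100: (6,404/3,100)×230 + (3,100/2)×2.94 = £475.14 + £4,557.00 = £5,032.14.
Excess = £5,032.14 − £2,942.92 = £2,089.22.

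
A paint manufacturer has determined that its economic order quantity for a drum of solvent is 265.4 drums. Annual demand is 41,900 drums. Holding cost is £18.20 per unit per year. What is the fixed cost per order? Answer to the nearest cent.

Invert the EOQ relation Q*² = 2DS/H.
From Q* = √(2DS/H): S = Q*²H / (2D) = 265.4² × 18.2 / (2 × 41,900) = 15.2978.

S ≈ £15.30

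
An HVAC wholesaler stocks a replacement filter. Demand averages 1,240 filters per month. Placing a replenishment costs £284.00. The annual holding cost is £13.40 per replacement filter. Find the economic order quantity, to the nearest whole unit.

Q* ≈ 794 filters

Annual demand D = 1,240 × 12 = 14,880.
EOQ = √(2DS / H) = √(2 × 14,880 × 284 / 13.4).
= √(8,451,840 / 13.4) = √630,734.3284 ≈ 794.188.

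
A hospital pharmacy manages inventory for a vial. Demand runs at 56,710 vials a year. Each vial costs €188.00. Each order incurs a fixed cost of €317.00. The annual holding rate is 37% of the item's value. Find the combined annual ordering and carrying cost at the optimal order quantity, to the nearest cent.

Holding cost H = 0.37 × €188.00 = €69.5600 per unit per year.
The optimal lot size = √(2DS/H) = √(2 × 56,710 × 317 / 69.56) ≈ 718.94.
At the optimum the two cost components are equal, so total cost = 2·(Q*/2)H = Q*·H.
Minimum total = √(2DSH) = √(2 × 56,710 × 317 × 69.56) ≈ 50009.699.

TC* ≈ €50,009.70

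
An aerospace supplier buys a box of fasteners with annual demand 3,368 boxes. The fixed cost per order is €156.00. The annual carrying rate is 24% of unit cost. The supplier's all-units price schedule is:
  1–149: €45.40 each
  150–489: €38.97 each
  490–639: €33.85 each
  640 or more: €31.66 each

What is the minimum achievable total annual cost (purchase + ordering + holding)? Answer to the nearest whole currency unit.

Holding cost per unit per year at price C is H = 0.24·C.
Evaluate total cost at each tier's feasible EOQ or, if the EOQ is below the tier, at the tier's minimum quantity.
Tier 1 (€45.40): EOQ = 310.5 exceeds tier's upper bound 149, so this tier is dominated.
EOQ at €38.97 = 335.2 (feasible in tier 2): TC = 3,368×€38.97 + (3,368/335.2)×156 + (335.2/2)×0.24×€38.97 = €134,385.94.
EOQ at €33.85 = 359.6 < 490, so use break Q=490: TC = 3,368×€33.85 + (3,368/490.0)×156 + (490.0/2)×0.24×€33.85 = €117,069.44.
EOQ at €31.66 = 371.9 < 640, so use break Q=640: TC = 3,368×€31.66 + (3,368/640.0)×156 + (640.0/2)×0.24×€31.66 = €109,883.32.
Lowest total cost among the candidates is at Q = 640.0.

TC* ≈ €109,883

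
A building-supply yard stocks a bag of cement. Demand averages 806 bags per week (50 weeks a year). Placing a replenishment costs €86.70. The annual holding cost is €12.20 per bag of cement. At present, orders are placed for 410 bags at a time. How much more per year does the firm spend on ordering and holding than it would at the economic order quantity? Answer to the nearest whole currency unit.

Annual demand D = 806 × 50 = 40,300.
EOQ = √(2DS/H) = √(2 × 40,300 × 86.7 / 12.2) ≈ 756.83.
Cost at Q* = (D/Q*)S + (Q*/2)H = √(2DSH) ≈ €9,233.30.
Cost at Q = 410: (40,300/410)×86.7 + (410/2)×12.2 = €8,521.98 + €2,501.00 = €11,022.98.
Excess = €11,022.98 − €9,233.30 = €1,789.67.

Extra cost ≈ €1,790 per year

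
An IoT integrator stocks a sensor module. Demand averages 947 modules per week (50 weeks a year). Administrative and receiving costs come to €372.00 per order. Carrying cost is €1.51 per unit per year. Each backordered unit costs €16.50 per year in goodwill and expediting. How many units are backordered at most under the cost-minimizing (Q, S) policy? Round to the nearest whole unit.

S* ≈ 423 modules

Annual demand D = 947 × 50 = 47,350.
With planned backorders, Q* = √(2DS/H) · √((H+B)/B).
√(2DS/H) = √(2 × 47,350 × 372 / 1.51) = 4830.121.
√((H+B)/B) = √((1.51+16.5)/16.5) = 1.0448.
Q* ≈ 5046.298.
S* = Q* · H/(H+B) = 5046.298 × 1.51/18.01 ≈ 423.093.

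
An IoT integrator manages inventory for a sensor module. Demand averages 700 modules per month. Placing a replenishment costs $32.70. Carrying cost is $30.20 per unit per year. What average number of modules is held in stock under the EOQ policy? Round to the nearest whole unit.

Annual demand D = 700 × 12 = 8,400.
EOQ = √(2DS/H) = √(2 × 8,400 × 32.7 / 30.2) ≈ 134.87.
Average inventory = Q*/2 ≈ 134.87 / 2 = 67.437.

Average inventory ≈ 67 modules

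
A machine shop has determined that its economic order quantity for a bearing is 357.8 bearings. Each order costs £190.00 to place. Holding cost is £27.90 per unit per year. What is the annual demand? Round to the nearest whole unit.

Invert the EOQ relation Q*² = 2DS/H.
From Q* = √(2DS/H): D = Q*²H / (2S) = 357.8² × 27.9 / (2 × 190) = 9399.425.

D ≈ 9,399 bearings per year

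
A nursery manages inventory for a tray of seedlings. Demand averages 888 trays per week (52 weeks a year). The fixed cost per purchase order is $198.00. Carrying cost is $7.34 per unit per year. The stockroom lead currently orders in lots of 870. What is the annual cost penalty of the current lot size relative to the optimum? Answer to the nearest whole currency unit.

Annual demand D = 888 × 52 = 46,176.
EOQ = √(2DS/H) = √(2 × 46,176 × 198 / 7.34) ≈ 1578.37.
Cost at Q* = (D/Q*)S + (Q*/2)H = √(2DSH) ≈ $11,585.21.
Cost at Q = 870: (46,176/870)×198 + (870/2)×7.34 = $10,509.02 + $3,192.90 = $13,701.92.
Excess = $13,701.92 − $11,585.21 = $2,116.71.

Extra cost ≈ $2,117 per year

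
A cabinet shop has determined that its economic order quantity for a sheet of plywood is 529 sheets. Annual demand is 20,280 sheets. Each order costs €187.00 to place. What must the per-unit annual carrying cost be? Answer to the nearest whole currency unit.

H ≈ €27

Squaring Q* = √(2DS/H) gives Q*² = 2DS/H.
From Q* = √(2DS/H): H = 2DS / Q*² = 2 × 20,280 × 187 / 529² = 27.1037.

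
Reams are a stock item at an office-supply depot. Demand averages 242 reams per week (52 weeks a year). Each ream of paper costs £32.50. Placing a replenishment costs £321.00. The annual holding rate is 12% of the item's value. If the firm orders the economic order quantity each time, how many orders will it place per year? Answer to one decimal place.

N ≈ 8.7 orders per year

Annual demand D = 242 × 52 = 12,584.
Holding cost H = 0.12 × £32.50 = £3.9000 per unit per year.
EOQ = √(2DS/H) = √(2 × 12,584 × 321 / 3.9) ≈ 1439.28.
Orders per year = D / Q* = 12,584 / 1439.28 ≈ 8.743.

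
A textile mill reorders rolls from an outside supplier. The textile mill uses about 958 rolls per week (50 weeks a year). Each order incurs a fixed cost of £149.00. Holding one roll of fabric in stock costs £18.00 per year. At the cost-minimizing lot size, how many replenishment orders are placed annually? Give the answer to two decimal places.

N ≈ 53.79 orders per year

Annual demand D = 958 × 50 = 47,900.
EOQ = √(2DS/H) = √(2 × 47,900 × 149 / 18) ≈ 890.51.
Orders per year = D / Q* = 47,900 / 890.51 ≈ 53.789.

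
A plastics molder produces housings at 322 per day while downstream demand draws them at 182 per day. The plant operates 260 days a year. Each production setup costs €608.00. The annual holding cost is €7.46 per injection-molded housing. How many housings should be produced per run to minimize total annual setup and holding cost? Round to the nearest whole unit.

Q* ≈ 4,212 housings

Annual demand D = 182 × 260 = 47,320.
Production build-up factor (1 − d/p) = 1 − 182/322 = 0.4348.
Q* = √(2DS / (H(1 − d/p))) = √(2 × 47,320 × 608 / (7.46 × 0.4348)).
= √(57,541,120 / 3.2435) ≈ 4211.954.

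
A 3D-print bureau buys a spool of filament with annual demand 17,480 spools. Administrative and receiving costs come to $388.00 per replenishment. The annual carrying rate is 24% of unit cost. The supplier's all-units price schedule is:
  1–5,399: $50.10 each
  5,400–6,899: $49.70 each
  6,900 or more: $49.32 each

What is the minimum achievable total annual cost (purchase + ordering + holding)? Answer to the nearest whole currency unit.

Holding cost per unit per year at price C is H = 0.24·C.
Candidates are each tier's EOQ (if it falls in that tier) and each price-break quantity.
EOQ at $50.10 = 1062.1 (feasible in tier 1): TC = 17,480×$50.10 + (17,480/1062.1)×388 + (1062.1/2)×0.24×$50.10 = $888,519.03.
EOQ at $49.70 = 1066.4 < 5400, so use break Q=5400: TC = 17,480×$49.70 + (17,480/5400.0)×388 + (5400.0/2)×0.24×$49.70 = $902,217.57.
EOQ at $49.32 = 1070.5 < 6900, so use break Q=6900: TC = 17,480×$49.32 + (17,480/6900.0)×388 + (6900.0/2)×0.24×$49.32 = $903,933.49.
Lowest total cost among the candidates is at Q = 1062.1.

TC* ≈ $888,519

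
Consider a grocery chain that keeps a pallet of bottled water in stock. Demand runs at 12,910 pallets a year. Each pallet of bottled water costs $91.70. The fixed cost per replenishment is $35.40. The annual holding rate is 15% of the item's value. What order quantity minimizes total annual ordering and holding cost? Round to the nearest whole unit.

Holding cost H = 0.15 × $91.70 = $13.7550 per unit per year.
EOQ = √(2DS / H) = √(2 × 12,910 × 35.4 / 13.755).
= √(914,028 / 13.755) = √66,450.5998 ≈ 257.780.

Q* ≈ 258 pallets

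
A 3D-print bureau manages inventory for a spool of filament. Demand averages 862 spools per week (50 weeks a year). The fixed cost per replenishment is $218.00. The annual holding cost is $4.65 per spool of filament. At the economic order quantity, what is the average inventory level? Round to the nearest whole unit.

Annual demand D = 862 × 50 = 43,100.
The optimal lot size = √(2DS/H) = √(2 × 43,100 × 218 / 4.65) ≈ 2010.27.
Average inventory = Q*/2 ≈ 2010.27 / 2 = 1005.137.

Average inventory ≈ 1,005 spools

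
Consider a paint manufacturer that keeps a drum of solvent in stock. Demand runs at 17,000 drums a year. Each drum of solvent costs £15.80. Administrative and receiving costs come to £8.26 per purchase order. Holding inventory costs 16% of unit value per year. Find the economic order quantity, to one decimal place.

Holding cost H = 0.16 × £15.80 = £2.5280 per unit per year.
EOQ = √(2DS / H) = √(2 × 17,000 × 8.26 / 2.528).
= √(280,840 / 2.528) = √111,091.7722 ≈ 333.304.

Q* ≈ 333.3 drums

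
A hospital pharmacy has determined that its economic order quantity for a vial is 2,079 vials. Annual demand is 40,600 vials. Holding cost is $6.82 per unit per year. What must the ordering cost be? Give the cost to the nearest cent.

S ≈ $363.03

Invert the EOQ relation Q*² = 2DS/H.
From Q* = √(2DS/H): S = Q*²H / (2D) = 2,079² × 6.82 / (2 × 40,600) = 363.0257.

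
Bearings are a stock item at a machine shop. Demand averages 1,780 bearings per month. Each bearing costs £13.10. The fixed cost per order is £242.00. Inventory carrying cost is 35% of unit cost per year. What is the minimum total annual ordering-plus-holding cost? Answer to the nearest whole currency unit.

TC* ≈ £6,885

Annual demand D = 1,780 × 12 = 21,360.
Holding cost H = 0.35 × £13.10 = £4.5850 per unit per year.
EOQ = √(2DS/H) = √(2 × 21,360 × 242 / 4.585) ≈ 1501.60.
At the optimum the two cost components are equal, so total cost = 2·(Q*/2)H = Q*·H.
Minimum total = √(2DSH) = √(2 × 21,360 × 242 × 4.585) ≈ 6884.826.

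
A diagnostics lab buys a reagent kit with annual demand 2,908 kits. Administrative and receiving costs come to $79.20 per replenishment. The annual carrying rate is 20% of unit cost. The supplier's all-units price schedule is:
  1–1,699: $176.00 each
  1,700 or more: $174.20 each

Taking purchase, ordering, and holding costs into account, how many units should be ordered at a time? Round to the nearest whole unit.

Q* ≈ 114 kits

Holding cost per unit per year at price C is H = 0.20·C.
For each price level, check whether its EOQ is feasible; otherwise the best quantity at that price is the breakpoint.
EOQ at $176.00 = 114.4 (feasible in tier 1): TC = 2,908×$176.00 + (2,908/114.4)×79.2 + (114.4/2)×0.20×$176.00 = $515,834.67.
EOQ at $174.20 = 115.0 < 1700, so use break Q=1700: TC = 2,908×$174.20 + (2,908/1700.0)×79.2 + (1700.0/2)×0.20×$174.20 = $536,323.08.
Lowest total cost is $515,834.67 at Q = 114.4.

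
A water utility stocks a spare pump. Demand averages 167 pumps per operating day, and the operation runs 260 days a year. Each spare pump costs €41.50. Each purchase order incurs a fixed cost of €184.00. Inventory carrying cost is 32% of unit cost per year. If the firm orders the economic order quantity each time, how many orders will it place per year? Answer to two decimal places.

Annual demand D = 167 × 260 = 43,420.
Holding cost H = 0.32 × €41.50 = €13.2800 per unit per year.
The optimal lot size = √(2DS/H) = √(2 × 43,420 × 184 / 13.28) ≈ 1096.91.
Orders per year = D / Q* = 43,420 / 1096.91 ≈ 39.584.

N ≈ 39.58 orders per year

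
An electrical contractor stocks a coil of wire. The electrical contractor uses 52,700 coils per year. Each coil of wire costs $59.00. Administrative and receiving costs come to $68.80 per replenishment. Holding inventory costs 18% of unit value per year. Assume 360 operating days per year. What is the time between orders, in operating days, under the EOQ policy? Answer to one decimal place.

Holding cost H = 0.18 × $59.00 = $10.6200 per unit per year.
Q* = √(2DS/H) = √(2 × 52,700 × 68.8 / 10.62) ≈ 826.33.
Cycle time = Q*/D × 360 = 826.33 / 52,700 × 360 ≈ 5.645 days.

T ≈ 5.6 days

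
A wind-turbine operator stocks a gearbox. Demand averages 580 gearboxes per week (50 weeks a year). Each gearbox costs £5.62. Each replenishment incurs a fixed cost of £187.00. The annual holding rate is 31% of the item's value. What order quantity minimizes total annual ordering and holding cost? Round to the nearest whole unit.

Annual demand D = 580 × 50 = 29,000.
Holding cost H = 0.31 × £5.62 = £1.7422 per unit per year.
EOQ = √(2DS / H) = √(2 × 29,000 × 187 / 1.7422).
= √(10,846,000 / 1.7422) = √6,225,462.0595 ≈ 2495.088.

Q* ≈ 2,495 gearboxes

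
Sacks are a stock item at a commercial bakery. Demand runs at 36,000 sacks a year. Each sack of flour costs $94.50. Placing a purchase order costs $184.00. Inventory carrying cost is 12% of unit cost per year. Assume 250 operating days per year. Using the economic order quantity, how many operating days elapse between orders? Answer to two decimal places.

T ≈ 7.51 days

Holding cost H = 0.12 × $94.50 = $11.3400 per unit per year.
Q* = √(2DS/H) = √(2 × 36,000 × 184 / 11.34) ≈ 1080.86.
Cycle time = Q*/D × 250 = 1080.86 / 36,000 × 250 ≈ 7.506 days.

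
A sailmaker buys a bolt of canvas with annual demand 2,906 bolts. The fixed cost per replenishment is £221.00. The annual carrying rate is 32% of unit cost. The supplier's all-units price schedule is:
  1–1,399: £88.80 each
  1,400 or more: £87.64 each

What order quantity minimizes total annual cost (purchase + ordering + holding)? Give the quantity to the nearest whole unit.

Holding cost per unit per year at price C is H = 0.32·C.
Evaluate total cost at each tier's feasible EOQ or, if the EOQ is below the tier, at the tier's minimum quantity.
EOQ at £88.80 = 212.6 (feasible in tier 1): TC = 2,906×£88.80 + (2,906/212.6)×221 + (212.6/2)×0.32×£88.80 = £264,094.24.
EOQ at £87.64 = 214.0 < 1400, so use break Q=1400: TC = 2,906×£87.64 + (2,906/1400.0)×221 + (1400.0/2)×0.32×£87.64 = £274,771.93.
Lowest total cost is £264,094.24 at Q = 212.6.

Q* ≈ 213 bolts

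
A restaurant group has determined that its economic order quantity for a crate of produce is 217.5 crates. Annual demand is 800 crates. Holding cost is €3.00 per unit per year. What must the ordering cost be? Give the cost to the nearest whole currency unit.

S ≈ €89

The basic EOQ model gives Q* = √(2DS/H); rearrange for the unknown.
From Q* = √(2DS/H): S = Q*²H / (2D) = 217.5² × 3 / (2 × 800) = 88.6992.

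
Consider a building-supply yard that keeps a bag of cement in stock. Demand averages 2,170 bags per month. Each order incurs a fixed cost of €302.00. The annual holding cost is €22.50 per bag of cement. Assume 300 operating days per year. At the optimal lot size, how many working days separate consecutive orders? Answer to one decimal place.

Annual demand D = 2,170 × 12 = 26,040.
The optimal lot size = √(2DS/H) = √(2 × 26,040 × 302 / 22.5) ≈ 836.08.
Cycle time = Q*/D × 300 = 836.08 / 26,040 × 300 ≈ 9.632 days.

T ≈ 9.6 days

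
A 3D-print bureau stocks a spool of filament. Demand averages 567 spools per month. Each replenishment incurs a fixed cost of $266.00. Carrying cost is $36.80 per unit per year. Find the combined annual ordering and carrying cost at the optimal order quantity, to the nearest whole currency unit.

TC* ≈ $11,541

Annual demand D = 567 × 12 = 6,804.
EOQ = √(2DS/H) = √(2 × 6,804 × 266 / 36.8) ≈ 313.63.
At Q*, ordering cost (D/Q*)S equals holding cost (Q*/2)H, each = √(DSH/2).
Minimum total = √(2DSH) = √(2 × 6,804 × 266 × 36.8) ≈ 11541.490.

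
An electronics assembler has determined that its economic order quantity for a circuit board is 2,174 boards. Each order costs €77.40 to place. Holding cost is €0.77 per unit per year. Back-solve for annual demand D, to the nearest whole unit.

Invert the EOQ relation Q*² = 2DS/H.
From Q* = √(2DS/H): D = Q*²H / (2S) = 2,174² × 0.77 / (2 × 77.4) = 23509.254.

D ≈ 23,509 boards per year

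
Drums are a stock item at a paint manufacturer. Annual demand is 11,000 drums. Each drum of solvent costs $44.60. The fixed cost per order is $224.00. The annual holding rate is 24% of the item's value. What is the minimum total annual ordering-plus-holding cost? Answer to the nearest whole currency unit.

TC* ≈ $7,263

Holding cost H = 0.24 × $44.60 = $10.7040 per unit per year.
The optimal lot size = √(2DS/H) = √(2 × 11,000 × 224 / 10.704) ≈ 678.52.
At the optimum the two cost components are equal, so total cost = 2·(Q*/2)H = Q*·H.
Minimum total = √(2DSH) = √(2 × 11,000 × 224 × 10.704) ≈ 7262.872.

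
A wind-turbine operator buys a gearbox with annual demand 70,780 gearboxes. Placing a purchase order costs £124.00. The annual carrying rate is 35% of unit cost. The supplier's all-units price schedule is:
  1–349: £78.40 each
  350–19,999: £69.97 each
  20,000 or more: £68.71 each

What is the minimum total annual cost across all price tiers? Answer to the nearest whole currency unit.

Holding cost per unit per year at price C is H = 0.35·C.
For each price level, check whether its EOQ is feasible; otherwise the best quantity at that price is the breakpoint.
Tier 1 (£78.40): EOQ = 799.8 exceeds tier's upper bound 349, so this tier is dominated.
EOQ at £69.97 = 846.6 (feasible in tier 2): TC = 70,780×£69.97 + (70,780/846.6)×124 + (846.6/2)×0.35×£69.97 = £4,973,210.03.
EOQ at £68.71 = 854.4 < 20000, so use break Q=20000: TC = 70,780×£68.71 + (70,780/20000.0)×124 + (20000.0/2)×0.35×£68.71 = £5,104,217.64.
Lowest total cost among the candidates is at Q = 846.6.

TC* ≈ £4,973,210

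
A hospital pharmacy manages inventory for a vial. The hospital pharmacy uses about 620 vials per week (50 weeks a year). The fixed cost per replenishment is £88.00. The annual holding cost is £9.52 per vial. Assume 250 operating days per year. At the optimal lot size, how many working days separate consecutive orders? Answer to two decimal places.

T ≈ 6.11 days

Annual demand D = 620 × 50 = 31,000.
Q* = √(2DS/H) = √(2 × 31,000 × 88 / 9.52) ≈ 757.04.
Cycle time = Q*/D × 250 = 757.04 / 31,000 × 250 ≈ 6.105 days.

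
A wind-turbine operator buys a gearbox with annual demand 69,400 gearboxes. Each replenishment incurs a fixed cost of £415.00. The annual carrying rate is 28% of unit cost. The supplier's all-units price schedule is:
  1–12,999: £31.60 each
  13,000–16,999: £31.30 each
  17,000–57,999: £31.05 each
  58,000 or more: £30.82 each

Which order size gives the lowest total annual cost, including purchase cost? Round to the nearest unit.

Q* ≈ 2,552 gearboxes

Holding cost per unit per year at price C is H = 0.28·C.
For each price level, check whether its EOQ is feasible; otherwise the best quantity at that price is the breakpoint.
EOQ at £31.60 = 2551.5 (feasible in tier 1): TC = 69,400×£31.60 + (69,400/2551.5)×415 + (2551.5/2)×0.28×£31.60 = £2,215,615.71.
EOQ at £31.30 = 2563.7 < 13000, so use break Q=13000: TC = 69,400×£31.30 + (69,400/13000.0)×415 + (13000.0/2)×0.28×£31.30 = £2,231,401.46.
EOQ at £31.05 = 2574.0 < 17000, so use break Q=17000: TC = 69,400×£31.05 + (69,400/17000.0)×415 + (17000.0/2)×0.28×£31.05 = £2,230,463.18.
EOQ at £30.82 = 2583.6 < 58000, so use break Q=58000: TC = 69,400×£30.82 + (69,400/58000.0)×415 + (58000.0/2)×0.28×£30.82 = £2,389,662.97.
Lowest total cost is £2,215,615.71 at Q = 2551.5.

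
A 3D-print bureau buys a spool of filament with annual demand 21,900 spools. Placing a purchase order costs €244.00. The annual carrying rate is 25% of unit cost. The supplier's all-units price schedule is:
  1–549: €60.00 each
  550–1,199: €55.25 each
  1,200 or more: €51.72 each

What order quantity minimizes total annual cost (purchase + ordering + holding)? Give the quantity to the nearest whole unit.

Holding cost per unit per year at price C is H = 0.25·C.
Candidates are each tier's EOQ (if it falls in that tier) and each price-break quantity.
Tier 1 (€60.00): EOQ = 844.1 exceeds tier's upper bound 549, so this tier is dominated.
EOQ at €55.25 = 879.6 (feasible in tier 2): TC = 21,900×€55.25 + (21,900/879.6)×244 + (879.6/2)×0.25×€55.25 = €1,222,124.77.
EOQ at €51.72 = 909.1 < 1200, so use break Q=1200: TC = 21,900×€51.72 + (21,900/1200.0)×244 + (1200.0/2)×0.25×€51.72 = €1,144,879.00.
Lowest total cost is €1,144,879.00 at Q = 1200.0.

Q* ≈ 1,200 spools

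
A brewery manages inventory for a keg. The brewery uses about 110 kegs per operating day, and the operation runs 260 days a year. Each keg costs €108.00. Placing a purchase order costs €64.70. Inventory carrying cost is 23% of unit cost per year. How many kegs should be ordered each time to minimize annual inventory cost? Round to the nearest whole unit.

Q* ≈ 386 kegs

Annual demand D = 110 × 260 = 28,600.
Holding cost H = 0.23 × €108.00 = €24.8400 per unit per year.
EOQ = √(2DS / H) = √(2 × 28,600 × 64.7 / 24.84).
= √(3,700,840 / 24.84) = √148,987.1176 ≈ 385.988.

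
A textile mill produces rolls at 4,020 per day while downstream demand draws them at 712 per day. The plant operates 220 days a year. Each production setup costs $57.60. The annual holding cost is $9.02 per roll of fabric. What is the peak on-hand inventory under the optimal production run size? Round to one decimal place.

Annual demand D = 712 × 220 = 156,640.
Production build-up factor (1 − d/p) = 1 − 712/4,020 = 0.8229.
Q* = √(2DS / (H(1 − d/p))) = √(2 × 156,640 × 57.6 / (9.02 × 0.8229)).
= √(18,044,928 / 7.4224) ≈ 1559.210.
Maximum inventory = Q*(1 − d/p) = 1559.210 × 0.8229 ≈ 1283.051.

I_max ≈ 1,283.1 rolls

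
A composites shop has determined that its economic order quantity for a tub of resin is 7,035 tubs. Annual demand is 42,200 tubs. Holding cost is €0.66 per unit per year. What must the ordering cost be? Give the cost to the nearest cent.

S ≈ €387.02

Invert the EOQ relation Q*² = 2DS/H.
From Q* = √(2DS/H): S = Q*²H / (2D) = 7,035² × 0.66 / (2 × 42,200) = 387.0167.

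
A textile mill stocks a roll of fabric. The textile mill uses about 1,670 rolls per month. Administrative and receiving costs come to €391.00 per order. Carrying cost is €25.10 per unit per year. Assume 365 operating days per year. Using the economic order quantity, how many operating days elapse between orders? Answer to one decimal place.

T ≈ 14.4 days

Annual demand D = 1,670 × 12 = 20,040.
EOQ = √(2DS/H) = √(2 × 20,040 × 391 / 25.1) ≈ 790.16.
Cycle time = Q*/D × 365 = 790.16 / 20,040 × 365 ≈ 14.392 days.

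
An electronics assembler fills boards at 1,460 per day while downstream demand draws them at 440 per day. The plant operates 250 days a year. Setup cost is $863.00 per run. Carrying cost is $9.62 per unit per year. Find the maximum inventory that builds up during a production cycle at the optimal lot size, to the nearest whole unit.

Annual demand D = 440 × 250 = 110,000.
Production build-up factor (1 − d/p) = 1 − 440/1,460 = 0.6986.
Q* = √(2DS / (H(1 − d/p))) = √(2 × 110,000 × 863 / (9.62 × 0.6986)).
= √(189,860,000 / 6.7208) ≈ 5315.028.
Maximum inventory = Q*(1 − d/p) = 5315.028 × 0.6986 ≈ 3713.239.

I_max ≈ 3,713 boards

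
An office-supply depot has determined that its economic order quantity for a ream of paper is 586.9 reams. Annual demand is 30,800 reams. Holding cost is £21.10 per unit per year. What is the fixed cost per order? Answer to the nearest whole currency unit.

S ≈ £118

Invert the EOQ relation Q*² = 2DS/H.
From Q* = √(2DS/H): S = Q*²H / (2D) = 586.9² × 21.1 / (2 × 30,800) = 117.9859.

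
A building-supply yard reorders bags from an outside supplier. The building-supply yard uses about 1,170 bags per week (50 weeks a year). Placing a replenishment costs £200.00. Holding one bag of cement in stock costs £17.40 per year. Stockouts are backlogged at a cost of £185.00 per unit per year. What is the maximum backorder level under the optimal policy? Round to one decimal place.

S* ≈ 104.3 bags

Annual demand D = 1,170 × 50 = 58,500.
With planned backorders, Q* = √(2DS/H) · √((H+B)/B).
√(2DS/H) = √(2 × 58,500 × 200 / 17.4) = 1159.667.
√((H+B)/B) = √((17.4+185)/185) = 1.0460.
Q* ≈ 1212.977.
S* = Q* · H/(H+B) = 1212.977 × 17.4/202.4 ≈ 104.278.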